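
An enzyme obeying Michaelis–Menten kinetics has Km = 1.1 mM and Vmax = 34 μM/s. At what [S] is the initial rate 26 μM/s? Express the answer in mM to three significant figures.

3.58 mM

Rearranging v = Vmax[S]/(Km+[S]) gives [S] = Km·v/(Vmax − v).
[S] = 1.1 × 26 / (34 − 26) = 28.60/8.000 = 3.58 mM.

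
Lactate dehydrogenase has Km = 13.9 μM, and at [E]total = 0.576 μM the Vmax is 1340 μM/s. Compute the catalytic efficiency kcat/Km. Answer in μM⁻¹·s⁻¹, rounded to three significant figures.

167 μM⁻¹·s⁻¹

kcat = Vmax/[E]total = 1340/0.576 = 2330 s⁻¹.
kcat/Km = 2330/13.9 = 167 μM⁻¹·s⁻¹.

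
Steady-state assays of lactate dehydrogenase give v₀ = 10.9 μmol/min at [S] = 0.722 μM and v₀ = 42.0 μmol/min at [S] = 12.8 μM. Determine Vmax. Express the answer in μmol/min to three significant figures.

50.6 μmol/min

In reciprocal form, 1/v = (Km/Vmax)·(1/[S]) + 1/Vmax. The two points give (1/[S], 1/v) = (1.385, 0.09174) and (0.07812, 0.02381).
Slope = (0.09174 − 0.02381)/(1.385 − 0.07812) = 0.05198; intercept = 0.09174 − 0.05198×1.385 = 0.01975.
Vmax = 1/intercept = 50.6 μmol/min; Km = slope × Vmax = 0.05198 × 50.6 = 2.63 μM.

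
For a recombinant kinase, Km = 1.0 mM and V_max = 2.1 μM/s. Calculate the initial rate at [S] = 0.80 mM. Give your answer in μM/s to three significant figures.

0.933 μM/s

v = Vmax·[S]/(Km + [S]) = 2.1 × 0.80 / (1.0 + 0.80)
  = 1.680 / 1.800 = 0.933 μM/s.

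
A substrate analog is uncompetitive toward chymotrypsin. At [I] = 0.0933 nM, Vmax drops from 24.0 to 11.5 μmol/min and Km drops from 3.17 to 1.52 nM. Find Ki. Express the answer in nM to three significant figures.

0.0858 nM

Uncompetitive: Vmax,app = Vmax/α (and Km,app = Km/α) with α = 1 + [I]/Ki.
α = Vmax/Vmax,app = 24.0/11.5 = 2.087.
Ki = [I]/(α − 1) = 0.0933/1.087 = 0.0858 nM.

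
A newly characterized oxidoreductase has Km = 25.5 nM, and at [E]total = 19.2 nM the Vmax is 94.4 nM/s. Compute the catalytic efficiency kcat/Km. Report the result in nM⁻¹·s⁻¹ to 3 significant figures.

kcat = Vmax/[E]total = 94.4/19.2 = 4.92 s⁻¹.
kcat/Km = 4.92/25.5 = 0.193 nM⁻¹·s⁻¹.

0.193 nM⁻¹·s⁻¹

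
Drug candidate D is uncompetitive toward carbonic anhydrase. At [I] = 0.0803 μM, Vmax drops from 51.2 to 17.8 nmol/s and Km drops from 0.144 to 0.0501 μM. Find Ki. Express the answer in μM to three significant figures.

0.0428 μM

Uncompetitive: Vmax,app = Vmax/α (and Km,app = Km/α) with α = 1 + [I]/Ki.
α = Vmax/Vmax,app = 51.2/17.8 = 2.876.
Since α = 1 + [I]/Ki, [I]/Ki = 2.876 − 1 = 1.876 and Ki = 0.0803/1.876 = 0.0428 μM.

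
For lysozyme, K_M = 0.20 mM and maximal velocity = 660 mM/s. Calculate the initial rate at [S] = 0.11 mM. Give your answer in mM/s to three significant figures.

234 mM/s

[S]/(Km+[S]) = 0.11/0.3100 = 0.3548, the fractional saturation.
v = 0.3548 × Vmax = 0.3548 × 660 = 234 mM/s.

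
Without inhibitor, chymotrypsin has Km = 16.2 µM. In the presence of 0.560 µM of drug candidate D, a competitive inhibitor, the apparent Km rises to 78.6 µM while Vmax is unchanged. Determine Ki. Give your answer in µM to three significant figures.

0.145 µM

Competitive: Km,app = α·Km with α = 1 + [I]/Ki.
α = Km,app/Km = 78.6/16.2 = 4.852.
Ki = [I]/(α − 1) = 0.560/3.852 = 0.145 µM.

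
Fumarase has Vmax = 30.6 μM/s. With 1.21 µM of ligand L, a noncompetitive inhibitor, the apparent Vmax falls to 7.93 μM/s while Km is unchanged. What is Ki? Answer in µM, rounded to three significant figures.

Noncompetitive: Vmax,app = Vmax/α with α = 1 + [I]/Ki.
α = Vmax/Vmax,app = 30.6/7.93 = 3.859.
Ki = [I]/(α − 1) = 1.21/2.859 = 0.423 µM.

0.423 µM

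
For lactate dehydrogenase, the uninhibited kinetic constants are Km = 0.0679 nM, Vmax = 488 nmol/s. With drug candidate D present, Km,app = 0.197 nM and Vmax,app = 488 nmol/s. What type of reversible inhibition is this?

competitive

Km increases (0.0679 → 0.197 nM) while Vmax is unchanged — the hallmark of competitive inhibition.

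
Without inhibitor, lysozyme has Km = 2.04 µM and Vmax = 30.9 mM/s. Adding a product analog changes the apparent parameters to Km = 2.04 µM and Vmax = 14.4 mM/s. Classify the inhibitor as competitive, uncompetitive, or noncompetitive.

noncompetitive

Vmax decreases (30.9 → 14.4 mM/s) while Km is unchanged — pure noncompetitive inhibition.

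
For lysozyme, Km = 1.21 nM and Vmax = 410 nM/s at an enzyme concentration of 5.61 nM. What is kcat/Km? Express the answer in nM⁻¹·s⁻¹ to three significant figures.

60.4 nM⁻¹·s⁻¹

kcat = Vmax/[E]total = 410/5.61 = 73.1 s⁻¹.
kcat/Km = 73.1/1.21 = 60.4 nM⁻¹·s⁻¹.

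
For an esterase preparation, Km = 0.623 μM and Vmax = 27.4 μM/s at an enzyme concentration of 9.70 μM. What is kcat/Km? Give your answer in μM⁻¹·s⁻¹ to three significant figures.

4.53 μM⁻¹·s⁻¹

kcat = Vmax/[E]total = 27.4/9.70 = 2.82 s⁻¹.
kcat/Km = 2.82/0.623 = 4.53 μM⁻¹·s⁻¹.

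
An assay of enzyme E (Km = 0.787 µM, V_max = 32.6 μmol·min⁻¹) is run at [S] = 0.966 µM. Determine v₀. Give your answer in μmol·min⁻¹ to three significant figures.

[S]/(Km+[S]) = 0.966/1.753 = 0.5511, the fractional saturation.
v = 0.5511 × Vmax = 0.5511 × 32.6 = 18.0 μmol·min⁻¹.

18.0 μmol·min⁻¹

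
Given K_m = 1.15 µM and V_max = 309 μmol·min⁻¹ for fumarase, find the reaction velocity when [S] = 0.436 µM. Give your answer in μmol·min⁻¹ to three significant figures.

[S]/(Km+[S]) = 0.436/1.586 = 0.2749, the fractional saturation.
v = 0.2749 × Vmax = 0.2749 × 309 = 84.9 μmol·min⁻¹.

84.9 μmol·min⁻¹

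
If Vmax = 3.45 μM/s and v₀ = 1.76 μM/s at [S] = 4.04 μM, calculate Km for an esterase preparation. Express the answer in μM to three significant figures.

v/Vmax = 1.76/3.45 = 0.5101 = [S]/(Km+[S]).
So Km + [S] = [S]/0.5101 = 7.919 μM, giving Km = 7.919 − 4.04 = 3.88 μM.

3.88 μM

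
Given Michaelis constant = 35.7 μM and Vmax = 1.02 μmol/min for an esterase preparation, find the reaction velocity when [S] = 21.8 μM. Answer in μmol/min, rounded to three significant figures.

0.387 μmol/min

v = Vmax·[S]/(Km + [S]) = 1.02 × 21.8 / (35.7 + 21.8)
  = 22.24 / 57.50 = 0.387 μmol/min.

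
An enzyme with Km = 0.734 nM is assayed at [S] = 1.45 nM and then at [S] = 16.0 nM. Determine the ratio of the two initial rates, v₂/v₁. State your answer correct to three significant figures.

Since Vmax cancels, v₂/v₁ = [S]₂(Km+[S]₁) / [S]₁(Km+[S]₂).
= 16.0×(0.734+1.45) / (1.45×(0.734+16.0)) = 34.94/24.26 = 1.44.

1.44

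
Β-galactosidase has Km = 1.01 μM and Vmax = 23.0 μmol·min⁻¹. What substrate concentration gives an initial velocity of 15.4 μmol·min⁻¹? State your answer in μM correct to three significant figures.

2.05 μM

Rearranging v = Vmax[S]/(Km+[S]) gives [S] = Km·v/(Vmax − v).
[S] = 1.01 × 15.4 / (23.0 − 15.4) = 15.55/7.600 = 2.05 μM.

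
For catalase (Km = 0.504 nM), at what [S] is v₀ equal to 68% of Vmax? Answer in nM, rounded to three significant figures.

v/Vmax = [S]/(Km+[S]) = 0.68, so [S] = Km·0.68/(1 − 0.68) = 0.504 × 2.125.
[S] = 1.07 nM.

1.07 nM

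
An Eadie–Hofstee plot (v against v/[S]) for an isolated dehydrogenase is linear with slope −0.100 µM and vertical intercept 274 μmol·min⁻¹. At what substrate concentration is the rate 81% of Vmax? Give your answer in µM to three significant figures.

The Eadie–Hofstee slope gives Km = 0.100 µM (slope = −Km).
v/Vmax = [S]/(Km+[S]) = 0.81 ⇒ [S] = Km·0.81/(1−0.81) = 0.100 × 4.263 = 0.426 µM.

0.426 µM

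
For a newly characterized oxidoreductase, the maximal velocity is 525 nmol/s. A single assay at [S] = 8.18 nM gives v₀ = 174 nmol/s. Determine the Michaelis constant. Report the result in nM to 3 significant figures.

16.5 nM

From v = Vmax[S]/(Km+[S]), Km = [S](Vmax − v)/v.
Km = 8.18 × (525 − 174) / 174 = 2871/174 = 16.5 nM.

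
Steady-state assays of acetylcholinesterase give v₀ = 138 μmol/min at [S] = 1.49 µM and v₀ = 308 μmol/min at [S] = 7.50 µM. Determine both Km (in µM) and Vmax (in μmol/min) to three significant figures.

Km = 3.30 µM; Vmax = 443 μmol/min

From v = Vmax[S]/(Km+[S]), each point gives Vmax = v(Km+[S])/[S].
Equating: 138(Km+1.49)/1.49 = 308(Km+7.50)/7.50.
92.62·Km + 138 = 41.07·Km + 308, so (92.62 − 41.07)·Km = 308 − 138.
Km = 170.0/51.55 = 3.30 µM; then Vmax = 138(3.30+1.49)/1.49 = 443 μmol/min.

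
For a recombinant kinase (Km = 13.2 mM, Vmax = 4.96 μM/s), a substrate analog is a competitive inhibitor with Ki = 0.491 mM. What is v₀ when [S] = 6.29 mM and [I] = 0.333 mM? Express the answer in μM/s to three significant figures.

1.10 μM/s

α = 1 + [I]/Ki = 1 + 0.333/0.491 = 1.678.
For a competitive inhibitor, Vmax is unchanged and the apparent Km becomes α·Km: Km,app = 22.2 mM, Vmax,app = 4.96 μM/s.
v = Vmax,app·[S]/(Km,app + [S]) = 4.96 × 6.29/(22.2 + 6.29) = 1.10 μM/s.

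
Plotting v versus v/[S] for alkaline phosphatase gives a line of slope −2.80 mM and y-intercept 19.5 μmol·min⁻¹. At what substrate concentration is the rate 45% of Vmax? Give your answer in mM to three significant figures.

2.29 mM

The Eadie–Hofstee slope gives Km = 2.80 mM (slope = −Km).
v/Vmax = [S]/(Km+[S]) = 0.45 ⇒ [S] = Km·0.45/(1−0.45) = 2.80 × 0.8182 = 2.29 mM.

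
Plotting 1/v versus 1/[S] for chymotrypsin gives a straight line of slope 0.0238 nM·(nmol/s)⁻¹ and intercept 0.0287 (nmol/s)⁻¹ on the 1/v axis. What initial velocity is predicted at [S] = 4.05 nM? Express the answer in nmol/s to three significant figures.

The y-intercept is 1/Vmax, so Vmax = 1/0.0287 = 34.8 nmol/s.
The slope is Km/Vmax, so Km = 0.0238 × 34.8 = 0.829 nM.
Then v = 34.8 × 4.05/(0.829 + 4.05) = 28.9 nmol/s.

28.9 nmol/s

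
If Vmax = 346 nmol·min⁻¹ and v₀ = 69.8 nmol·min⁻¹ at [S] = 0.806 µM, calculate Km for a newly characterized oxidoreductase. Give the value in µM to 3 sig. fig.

3.19 µM

From v = Vmax[S]/(Km+[S]), Km = [S](Vmax − v)/v.
Km = 0.806 × (346 − 69.8) / 69.8 = 222.6/69.8 = 3.19 µM.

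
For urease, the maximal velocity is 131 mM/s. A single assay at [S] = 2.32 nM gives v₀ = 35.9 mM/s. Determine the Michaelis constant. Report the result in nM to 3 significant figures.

From v = Vmax[S]/(Km+[S]), Km = [S](Vmax − v)/v.
Km = 2.32 × (131 − 35.9) / 35.9 = 220.6/35.9 = 6.15 nM.

6.15 nM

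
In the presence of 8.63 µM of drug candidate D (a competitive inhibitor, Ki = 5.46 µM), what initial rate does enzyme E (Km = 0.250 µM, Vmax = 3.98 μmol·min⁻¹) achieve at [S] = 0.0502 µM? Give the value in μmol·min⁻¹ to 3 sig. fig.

0.287 μmol·min⁻¹

With α = 1 + [I]/Ki = 1 + 8.63/5.46 = 2.581, the competitive rate law is v = Vmax[S] / (αKm + [S]).
v = 3.98×0.0502 / (2.581×0.250 + 0.0502) = 0.1998/0.6953 = 0.287 μmol·min⁻¹.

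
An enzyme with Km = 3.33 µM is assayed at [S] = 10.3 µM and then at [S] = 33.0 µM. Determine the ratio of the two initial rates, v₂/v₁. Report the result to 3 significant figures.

1.20

Since Vmax cancels, v₂/v₁ = [S]₂(Km+[S]₁) / [S]₁(Km+[S]₂).
= 33.0×(3.33+10.3) / (10.3×(3.33+33.0)) = 449.8/374.2 = 1.20.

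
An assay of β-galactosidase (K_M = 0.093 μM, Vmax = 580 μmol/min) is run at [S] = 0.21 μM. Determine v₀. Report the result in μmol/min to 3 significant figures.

402 μmol/min

v = Vmax·[S]/(Km + [S]) = 580 × 0.21 / (0.093 + 0.21)
  = 121.8 / 0.3030 = 402 μmol/min.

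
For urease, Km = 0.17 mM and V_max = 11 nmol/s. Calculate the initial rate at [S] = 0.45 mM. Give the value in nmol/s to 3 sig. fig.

7.98 nmol/s

v = Vmax·[S]/(Km + [S]) = 11 × 0.45 / (0.17 + 0.45)
  = 4.950 / 0.6200 = 7.98 nmol/s.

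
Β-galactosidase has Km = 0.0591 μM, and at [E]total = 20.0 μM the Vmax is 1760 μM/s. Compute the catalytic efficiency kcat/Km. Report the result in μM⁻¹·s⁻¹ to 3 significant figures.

1490 μM⁻¹·s⁻¹

kcat = Vmax/[E]total = 1760/20.0 = 88.0 s⁻¹.
kcat/Km = 88.0/0.0591 = 1490 μM⁻¹·s⁻¹.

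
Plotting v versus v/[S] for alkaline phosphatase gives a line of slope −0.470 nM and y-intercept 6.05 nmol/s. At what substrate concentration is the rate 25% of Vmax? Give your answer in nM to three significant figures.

0.157 nM

The Eadie–Hofstee slope gives Km = 0.470 nM (slope = −Km).
v/Vmax = [S]/(Km+[S]) = 0.25 ⇒ [S] = Km·0.25/(1−0.25) = 0.470 × 0.3333 = 0.157 nM.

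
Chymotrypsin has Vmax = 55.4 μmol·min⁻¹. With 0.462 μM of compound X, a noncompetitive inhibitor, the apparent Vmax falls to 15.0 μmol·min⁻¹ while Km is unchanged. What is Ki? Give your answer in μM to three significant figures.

Noncompetitive: Vmax,app = Vmax/α with α = 1 + [I]/Ki.
α = Vmax/Vmax,app = 55.4/15.0 = 3.693.
Since α = 1 + [I]/Ki, [I]/Ki = 3.693 − 1 = 2.693 and Ki = 0.462/2.693 = 0.172 μM.

0.172 μM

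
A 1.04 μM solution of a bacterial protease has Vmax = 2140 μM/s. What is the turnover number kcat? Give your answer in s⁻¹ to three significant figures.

kcat = Vmax/[E]total = 2140 μM/s / 1.04 μM = 2060 s⁻¹.

2060 s⁻¹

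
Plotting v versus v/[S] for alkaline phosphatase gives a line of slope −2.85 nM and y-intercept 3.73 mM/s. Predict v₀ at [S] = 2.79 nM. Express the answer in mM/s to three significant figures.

In the Eadie–Hofstee form v = Vmax − Km·(v/[S]), the slope is −Km and the intercept is Vmax, so Km = 2.85 nM and Vmax = 3.73 mM/s.
v = 3.73 × 2.79/(2.85 + 2.79) = 1.85 mM/s.

1.85 mM/s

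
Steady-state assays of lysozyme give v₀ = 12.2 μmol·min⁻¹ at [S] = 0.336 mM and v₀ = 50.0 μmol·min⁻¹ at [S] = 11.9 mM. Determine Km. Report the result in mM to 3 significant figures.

In reciprocal form, 1/v = (Km/Vmax)·(1/[S]) + 1/Vmax. The two points give (1/[S], 1/v) = (2.976, 0.08197) and (0.08403, 0.02000).
Slope = (0.08197 − 0.02000)/(2.976 − 0.08403) = 0.02143; intercept = 0.08197 − 0.02143×2.976 = 0.01820.
Vmax = 1/intercept = 54.9 μmol·min⁻¹; Km = slope × Vmax = 0.02143 × 54.9 = 1.18 mM.

1.18 mM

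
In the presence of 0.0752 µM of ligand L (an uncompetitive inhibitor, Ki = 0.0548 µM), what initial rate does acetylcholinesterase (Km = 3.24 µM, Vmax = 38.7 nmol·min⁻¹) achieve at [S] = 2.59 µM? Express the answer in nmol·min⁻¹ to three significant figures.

10.7 nmol·min⁻¹

α = 1 + [I]/Ki = 1 + 0.0752/0.0548 = 2.372.
For an uncompetitive inhibitor, both parameters are divided by α, giving Vmax/α and Km/α: Km,app = 1.37 µM, Vmax,app = 16.3 nmol·min⁻¹.
v = Vmax,app·[S]/(Km,app + [S]) = 16.3 × 2.59/(1.37 + 2.59) = 10.7 nmol·min⁻¹.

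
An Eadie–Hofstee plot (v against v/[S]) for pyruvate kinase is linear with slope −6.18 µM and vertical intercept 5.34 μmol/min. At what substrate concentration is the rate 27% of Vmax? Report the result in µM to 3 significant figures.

The Eadie–Hofstee slope gives Km = 6.18 µM (slope = −Km).
v/Vmax = [S]/(Km+[S]) = 0.27 ⇒ [S] = Km·0.27/(1−0.27) = 6.18 × 0.3699 = 2.29 µM.

2.29 µM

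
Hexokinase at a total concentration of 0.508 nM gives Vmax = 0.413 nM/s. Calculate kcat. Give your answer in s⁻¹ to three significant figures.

kcat = Vmax/[E]total = 0.413 nM/s / 0.508 nM = 0.813 s⁻¹.

0.813 s⁻¹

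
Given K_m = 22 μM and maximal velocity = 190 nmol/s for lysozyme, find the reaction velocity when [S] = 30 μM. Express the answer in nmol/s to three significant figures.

v = Vmax·[S]/(Km + [S]) = 190 × 30 / (22 + 30)
  = 5700 / 52.00 = 110 nmol/s.

110 nmol/s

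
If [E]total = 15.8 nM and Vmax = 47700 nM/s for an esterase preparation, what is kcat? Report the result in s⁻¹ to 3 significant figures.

3020 s⁻¹

kcat = Vmax/[E]total = 47700 nM/s / 15.8 nM = 3020 s⁻¹.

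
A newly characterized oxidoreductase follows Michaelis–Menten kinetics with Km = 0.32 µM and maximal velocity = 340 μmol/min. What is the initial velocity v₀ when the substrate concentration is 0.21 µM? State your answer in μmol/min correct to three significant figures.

135 μmol/min

v = Vmax·[S]/(Km + [S]) = 340 × 0.21 / (0.32 + 0.21)
  = 71.40 / 0.5300 = 135 μmol/min.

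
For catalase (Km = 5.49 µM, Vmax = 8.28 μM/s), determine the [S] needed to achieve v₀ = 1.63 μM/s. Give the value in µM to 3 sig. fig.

1.35 µM

Rearranging v = Vmax[S]/(Km+[S]) gives [S] = Km·v/(Vmax − v).
[S] = 5.49 × 1.63 / (8.28 − 1.63) = 8.949/6.650 = 1.35 µM.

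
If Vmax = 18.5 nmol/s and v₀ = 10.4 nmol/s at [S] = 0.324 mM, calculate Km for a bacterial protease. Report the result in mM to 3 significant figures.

0.252 mM

v/Vmax = 10.4/18.5 = 0.5622 = [S]/(Km+[S]).
So Km + [S] = [S]/0.5622 = 0.5763 mM, giving Km = 0.5763 − 0.324 = 0.252 mM.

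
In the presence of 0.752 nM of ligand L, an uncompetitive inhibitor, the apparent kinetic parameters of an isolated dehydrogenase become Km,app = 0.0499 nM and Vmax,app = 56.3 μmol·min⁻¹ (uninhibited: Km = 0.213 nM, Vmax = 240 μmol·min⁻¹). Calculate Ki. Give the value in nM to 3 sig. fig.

0.230 nM

Uncompetitive: Vmax,app = Vmax/α (and Km,app = Km/α) with α = 1 + [I]/Ki.
α = Vmax/Vmax,app = 240/56.3 = 4.263.
Since α = 1 + [I]/Ki, [I]/Ki = 4.263 − 1 = 3.263 and Ki = 0.752/3.263 = 0.230 nM.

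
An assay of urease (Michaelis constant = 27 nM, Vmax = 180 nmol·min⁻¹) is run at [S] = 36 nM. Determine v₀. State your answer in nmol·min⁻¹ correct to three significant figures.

[S]/(Km+[S]) = 36/63.00 = 0.5714, the fractional saturation.
v = 0.5714 × Vmax = 0.5714 × 180 = 103 nmol·min⁻¹.

103 nmol·min⁻¹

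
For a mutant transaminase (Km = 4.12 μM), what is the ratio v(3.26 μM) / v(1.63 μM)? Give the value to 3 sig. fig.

1.56

The fractional saturations are [S]/(Km+[S]) = 1.63/5.750 = 0.2835 and 3.26/7.380 = 0.4417.
v₂/v₁ is just their ratio: 0.4417/0.2835 = 1.56.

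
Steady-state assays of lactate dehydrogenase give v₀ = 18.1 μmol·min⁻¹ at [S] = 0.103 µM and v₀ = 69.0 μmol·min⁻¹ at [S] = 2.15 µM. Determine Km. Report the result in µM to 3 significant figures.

From v = Vmax[S]/(Km+[S]), each point gives Vmax = v(Km+[S])/[S].
Equating: 18.1(Km+0.103)/0.103 = 69.0(Km+2.15)/2.15.
175.7·Km + 18.1 = 32.09·Km + 69.0, so (175.7 − 32.09)·Km = 69.0 − 18.1.
Km = 50.90/143.6 = 0.354 µM; then Vmax = 18.1(0.354+0.103)/0.103 = 80.4 μmol·min⁻¹.

0.354 µM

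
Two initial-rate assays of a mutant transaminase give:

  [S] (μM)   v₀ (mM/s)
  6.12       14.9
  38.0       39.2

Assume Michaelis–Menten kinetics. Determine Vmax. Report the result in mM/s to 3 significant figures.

57.1 mM/s

From v = Vmax[S]/(Km+[S]), each point gives Vmax = v(Km+[S])/[S].
Equating: 14.9(Km+6.12)/6.12 = 39.2(Km+38.0)/38.0.
2.435·Km + 14.9 = 1.032·Km + 39.2, so (2.435 − 1.032)·Km = 39.2 − 14.9.
Km = 24.30/1.403 = 17.3 μM; then Vmax = 14.9(17.3+6.12)/6.12 = 57.1 mM/s.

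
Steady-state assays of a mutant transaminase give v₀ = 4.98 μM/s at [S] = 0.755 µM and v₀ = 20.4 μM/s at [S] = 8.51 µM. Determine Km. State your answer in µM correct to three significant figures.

From v = Vmax[S]/(Km+[S]), each point gives Vmax = v(Km+[S])/[S].
Equating: 4.98(Km+0.755)/0.755 = 20.4(Km+8.51)/8.51.
6.596·Km + 4.98 = 2.397·Km + 20.4, so (6.596 − 2.397)·Km = 20.4 − 4.98.
Km = 15.42/4.199 = 3.67 µM; then Vmax = 4.98(3.67+0.755)/0.755 = 29.2 μM/s.

3.67 µM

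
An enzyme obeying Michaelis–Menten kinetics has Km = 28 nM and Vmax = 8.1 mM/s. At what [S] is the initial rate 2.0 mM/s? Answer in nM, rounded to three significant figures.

9.18 nM

The required fractional saturation is v/Vmax = 2.0/8.1 = 0.2469.
Then [S]/(Km+[S]) = 0.2469 ⇒ [S] = 28 × 0.2469/(1 − 0.2469) = 9.18 nM.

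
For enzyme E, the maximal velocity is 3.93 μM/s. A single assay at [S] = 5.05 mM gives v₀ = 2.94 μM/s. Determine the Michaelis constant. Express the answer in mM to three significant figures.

From v = Vmax[S]/(Km+[S]), Km = [S](Vmax − v)/v.
Km = 5.05 × (3.93 − 2.94) / 2.94 = 5.000/2.94 = 1.70 mM.

1.70 mM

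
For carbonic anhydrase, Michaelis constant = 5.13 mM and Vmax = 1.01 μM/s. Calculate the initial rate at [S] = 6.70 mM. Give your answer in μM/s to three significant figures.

0.572 μM/s

v = Vmax·[S]/(Km + [S]) = 1.01 × 6.70 / (5.13 + 6.70)
  = 6.767 / 11.83 = 0.572 μM/s.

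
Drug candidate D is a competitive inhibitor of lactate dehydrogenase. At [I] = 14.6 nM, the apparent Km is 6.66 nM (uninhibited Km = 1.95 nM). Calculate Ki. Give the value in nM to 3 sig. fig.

6.04 nM

Competitive: Km,app = α·Km with α = 1 + [I]/Ki.
α = Km,app/Km = 6.66/1.95 = 3.415.
Since α = 1 + [I]/Ki, [I]/Ki = 3.415 − 1 = 2.415 and Ki = 14.6/2.415 = 6.04 nM.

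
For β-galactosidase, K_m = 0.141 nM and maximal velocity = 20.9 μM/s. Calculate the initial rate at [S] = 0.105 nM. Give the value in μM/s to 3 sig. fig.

8.92 μM/s

v = Vmax·[S]/(Km + [S]) = 20.9 × 0.105 / (0.141 + 0.105)
  = 2.194 / 0.2460 = 8.92 μM/s.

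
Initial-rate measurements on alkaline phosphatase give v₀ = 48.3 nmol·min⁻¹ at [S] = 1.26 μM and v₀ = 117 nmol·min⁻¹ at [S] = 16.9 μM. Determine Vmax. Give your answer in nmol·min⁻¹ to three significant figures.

132 nmol·min⁻¹

In reciprocal form, 1/v = (Km/Vmax)·(1/[S]) + 1/Vmax. The two points give (1/[S], 1/v) = (0.7937, 0.02070) and (0.05917, 0.008547).
Slope = (0.02070 − 0.008547)/(0.7937 − 0.05917) = 0.01655; intercept = 0.02070 − 0.01655×0.7937 = 0.007568.
Vmax = 1/intercept = 132 nmol·min⁻¹; Km = slope × Vmax = 0.01655 × 132 = 2.19 μM.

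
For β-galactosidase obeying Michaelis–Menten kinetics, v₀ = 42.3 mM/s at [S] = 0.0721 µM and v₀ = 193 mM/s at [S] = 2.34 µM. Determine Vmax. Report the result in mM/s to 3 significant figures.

In reciprocal form, 1/v = (Km/Vmax)·(1/[S]) + 1/Vmax. The two points give (1/[S], 1/v) = (13.87, 0.02364) and (0.4274, 0.005181).
Slope = (0.02364 − 0.005181)/(13.87 − 0.4274) = 0.001373; intercept = 0.02364 − 0.001373×13.87 = 0.004594.
Vmax = 1/intercept = 218 mM/s; Km = slope × Vmax = 0.001373 × 218 = 0.299 µM.

218 mM/s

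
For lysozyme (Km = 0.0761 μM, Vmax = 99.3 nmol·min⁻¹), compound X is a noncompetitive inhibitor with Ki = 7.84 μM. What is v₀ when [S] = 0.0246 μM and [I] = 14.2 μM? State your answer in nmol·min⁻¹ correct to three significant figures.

8.63 nmol·min⁻¹

With α = 1 + [I]/Ki = 1 + 14.2/7.84 = 2.811, the noncompetitive rate law is v = (Vmax/α)·[S] / (Km + [S]).
v = (99.3/2.811)×0.0246 / (0.0761 + 0.0246) = 0.8689/0.1007 = 8.63 nmol·min⁻¹.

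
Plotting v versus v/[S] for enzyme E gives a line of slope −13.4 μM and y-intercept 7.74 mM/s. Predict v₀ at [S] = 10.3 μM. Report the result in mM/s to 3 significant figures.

3.36 mM/s

In the Eadie–Hofstee form v = Vmax − Km·(v/[S]), the slope is −Km and the intercept is Vmax, so Km = 13.4 μM and Vmax = 7.74 mM/s.
v = 7.74 × 10.3/(13.4 + 10.3) = 3.36 mM/s.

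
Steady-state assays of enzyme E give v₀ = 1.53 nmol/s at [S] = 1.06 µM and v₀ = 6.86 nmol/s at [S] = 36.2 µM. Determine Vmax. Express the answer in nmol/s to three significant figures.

7.67 nmol/s

From v = Vmax[S]/(Km+[S]), each point gives Vmax = v(Km+[S])/[S].
Equating: 1.53(Km+1.06)/1.06 = 6.86(Km+36.2)/36.2.
1.443·Km + 1.53 = 0.1895·Km + 6.86, so (1.443 − 0.1895)·Km = 6.86 − 1.53.
Km = 5.330/1.254 = 4.25 µM; then Vmax = 1.53(4.25+1.06)/1.06 = 7.67 nmol/s.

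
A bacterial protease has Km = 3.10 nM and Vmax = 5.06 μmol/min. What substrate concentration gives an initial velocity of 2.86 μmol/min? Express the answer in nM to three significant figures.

4.03 nM

Rearranging v = Vmax[S]/(Km+[S]) gives [S] = Km·v/(Vmax − v).
[S] = 3.10 × 2.86 / (5.06 − 2.86) = 8.866/2.200 = 4.03 nM.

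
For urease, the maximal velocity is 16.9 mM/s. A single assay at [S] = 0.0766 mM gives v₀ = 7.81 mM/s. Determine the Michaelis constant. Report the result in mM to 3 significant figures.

From v = Vmax[S]/(Km+[S]), Km = [S](Vmax − v)/v.
Km = 0.0766 × (16.9 − 7.81) / 7.81 = 0.6963/7.81 = 0.0892 mM.

0.0892 mM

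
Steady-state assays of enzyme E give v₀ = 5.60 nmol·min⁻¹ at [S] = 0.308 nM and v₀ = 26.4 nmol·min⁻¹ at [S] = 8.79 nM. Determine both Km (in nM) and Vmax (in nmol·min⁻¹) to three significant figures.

Km = 1.37 nM; Vmax = 30.5 nmol·min⁻¹

In reciprocal form, 1/v = (Km/Vmax)·(1/[S]) + 1/Vmax. The two points give (1/[S], 1/v) = (3.247, 0.1786) and (0.1138, 0.03788).
Slope = (0.1786 − 0.03788)/(3.247 − 0.1138) = 0.04491; intercept = 0.1786 − 0.04491×3.247 = 0.03277.
Vmax = 1/intercept = 30.5 nmol·min⁻¹; Km = slope × Vmax = 0.04491 × 30.5 = 1.37 nM.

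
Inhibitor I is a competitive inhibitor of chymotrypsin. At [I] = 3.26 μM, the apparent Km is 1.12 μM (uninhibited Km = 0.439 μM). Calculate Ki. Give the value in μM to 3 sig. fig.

Competitive: Km,app = α·Km with α = 1 + [I]/Ki.
α = Km,app/Km = 1.12/0.439 = 2.551.
Since α = 1 + [I]/Ki, [I]/Ki = 2.551 − 1 = 1.551 and Ki = 3.26/1.551 = 2.10 μM.

2.10 μM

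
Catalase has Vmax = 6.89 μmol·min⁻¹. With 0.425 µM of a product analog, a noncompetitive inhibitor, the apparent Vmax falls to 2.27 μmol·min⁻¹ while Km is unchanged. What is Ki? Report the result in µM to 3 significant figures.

Noncompetitive: Vmax,app = Vmax/α with α = 1 + [I]/Ki.
α = Vmax/Vmax,app = 6.89/2.27 = 3.035.
Ki = [I]/(α − 1) = 0.425/2.035 = 0.209 µM.

0.209 µM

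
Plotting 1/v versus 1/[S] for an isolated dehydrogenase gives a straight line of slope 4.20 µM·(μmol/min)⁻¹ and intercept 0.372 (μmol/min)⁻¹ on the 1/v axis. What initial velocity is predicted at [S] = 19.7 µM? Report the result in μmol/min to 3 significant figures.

1.71 μmol/min

The y-intercept is 1/Vmax, so Vmax = 1/0.372 = 2.69 μmol/min.
The slope is Km/Vmax, so Km = 4.20 × 2.69 = 11.3 µM.
Then v = 2.69 × 19.7/(11.3 + 19.7) = 1.71 μmol/min.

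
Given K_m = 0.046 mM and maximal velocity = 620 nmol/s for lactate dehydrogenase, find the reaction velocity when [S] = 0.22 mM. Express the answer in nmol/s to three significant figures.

513 nmol/s

[S]/(Km+[S]) = 0.22/0.2660 = 0.8271, the fractional saturation.
v = 0.8271 × Vmax = 0.8271 × 620 = 513 nmol/s.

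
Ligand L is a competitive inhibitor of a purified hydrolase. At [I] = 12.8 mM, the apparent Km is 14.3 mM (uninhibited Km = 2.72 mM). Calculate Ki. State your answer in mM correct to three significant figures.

Competitive: Km,app = α·Km with α = 1 + [I]/Ki.
α = Km,app/Km = 14.3/2.72 = 5.257.
Since α = 1 + [I]/Ki, [I]/Ki = 5.257 − 1 = 4.257 and Ki = 12.8/4.257 = 3.01 mM.

3.01 mM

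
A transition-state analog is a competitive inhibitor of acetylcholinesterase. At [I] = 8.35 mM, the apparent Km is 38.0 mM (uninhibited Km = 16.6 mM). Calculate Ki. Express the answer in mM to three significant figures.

Competitive: Km,app = α·Km with α = 1 + [I]/Ki.
α = Km,app/Km = 38.0/16.6 = 2.289.
Ki = [I]/(α − 1) = 8.35/1.289 = 6.48 mM.

6.48 mM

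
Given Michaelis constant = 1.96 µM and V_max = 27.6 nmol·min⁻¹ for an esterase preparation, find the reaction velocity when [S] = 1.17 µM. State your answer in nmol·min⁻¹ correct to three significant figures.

10.3 nmol·min⁻¹

[S]/(Km+[S]) = 1.17/3.130 = 0.3738, the fractional saturation.
v = 0.3738 × Vmax = 0.3738 × 27.6 = 10.3 nmol·min⁻¹.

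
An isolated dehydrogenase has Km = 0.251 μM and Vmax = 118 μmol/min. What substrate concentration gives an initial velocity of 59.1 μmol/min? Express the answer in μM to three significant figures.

0.252 μM

The required fractional saturation is v/Vmax = 59.1/118 = 0.5008.
Then [S]/(Km+[S]) = 0.5008 ⇒ [S] = 0.251 × 0.5008/(1 − 0.5008) = 0.252 μM.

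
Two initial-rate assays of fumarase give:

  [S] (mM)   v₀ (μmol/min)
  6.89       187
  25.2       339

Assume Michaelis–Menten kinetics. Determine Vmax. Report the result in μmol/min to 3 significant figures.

From v = Vmax[S]/(Km+[S]), each point gives Vmax = v(Km+[S])/[S].
Equating: 187(Km+6.89)/6.89 = 339(Km+25.2)/25.2.
27.14·Km + 187 = 13.45·Km + 339, so (27.14 − 13.45)·Km = 339 − 187.
Km = 152.0/13.69 = 11.1 mM; then Vmax = 187(11.1+6.89)/6.89 = 488 μmol/min.

488 μmol/min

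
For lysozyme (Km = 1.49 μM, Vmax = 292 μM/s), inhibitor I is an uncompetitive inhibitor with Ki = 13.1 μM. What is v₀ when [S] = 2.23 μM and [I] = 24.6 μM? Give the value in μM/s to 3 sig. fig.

82.3 μM/s

With α = 1 + [I]/Ki = 1 + 24.6/13.1 = 2.878, the uncompetitive rate law is v = (Vmax/α)·[S] / (Km/α + [S]).
v = (292/2.878)×2.23 / (1.49/2.878 + 2.23) = 226.3/2.748 = 82.3 μM/s.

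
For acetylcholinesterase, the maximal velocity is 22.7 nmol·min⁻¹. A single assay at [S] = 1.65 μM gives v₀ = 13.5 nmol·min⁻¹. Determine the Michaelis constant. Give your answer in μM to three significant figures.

From v = Vmax[S]/(Km+[S]), Km = [S](Vmax − v)/v.
Km = 1.65 × (22.7 − 13.5) / 13.5 = 15.18/13.5 = 1.12 μM.

1.12 μM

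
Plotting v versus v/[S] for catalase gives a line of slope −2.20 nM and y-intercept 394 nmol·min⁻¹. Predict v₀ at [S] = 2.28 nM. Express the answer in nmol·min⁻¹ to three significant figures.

In the Eadie–Hofstee form v = Vmax − Km·(v/[S]), the slope is −Km and the intercept is Vmax, so Km = 2.20 nM and Vmax = 394 nmol·min⁻¹.
v = 394 × 2.28/(2.20 + 2.28) = 201 nmol·min⁻¹.

201 nmol·min⁻¹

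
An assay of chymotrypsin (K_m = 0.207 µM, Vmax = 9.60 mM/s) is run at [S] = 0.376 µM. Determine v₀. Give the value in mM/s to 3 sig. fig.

[S]/(Km+[S]) = 0.376/0.5830 = 0.6449, the fractional saturation.
v = 0.6449 × Vmax = 0.6449 × 9.60 = 6.19 mM/s.

6.19 mM/s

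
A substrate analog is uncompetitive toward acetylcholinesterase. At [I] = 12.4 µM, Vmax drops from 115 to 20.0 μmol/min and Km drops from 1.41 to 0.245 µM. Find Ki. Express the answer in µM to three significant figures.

2.61 µM

Uncompetitive: Vmax,app = Vmax/α (and Km,app = Km/α) with α = 1 + [I]/Ki.
α = Vmax/Vmax,app = 115/20.0 = 5.750.
Ki = [I]/(α − 1) = 12.4/4.750 = 2.61 µM.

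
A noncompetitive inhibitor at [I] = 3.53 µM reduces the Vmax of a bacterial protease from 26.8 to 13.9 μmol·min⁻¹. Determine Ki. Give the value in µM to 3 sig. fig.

3.80 µM

Noncompetitive: Vmax,app = Vmax/α with α = 1 + [I]/Ki.
α = Vmax/Vmax,app = 26.8/13.9 = 1.928.
Since α = 1 + [I]/Ki, [I]/Ki = 1.928 − 1 = 0.9281 and Ki = 3.53/0.9281 = 3.80 µM.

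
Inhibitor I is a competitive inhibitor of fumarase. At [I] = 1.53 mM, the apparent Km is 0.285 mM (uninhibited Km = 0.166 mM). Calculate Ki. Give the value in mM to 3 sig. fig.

2.13 mM

Competitive: Km,app = α·Km with α = 1 + [I]/Ki.
α = Km,app/Km = 0.285/0.166 = 1.717.
Since α = 1 + [I]/Ki, [I]/Ki = 1.717 − 1 = 0.7169 and Ki = 1.53/0.7169 = 2.13 mM.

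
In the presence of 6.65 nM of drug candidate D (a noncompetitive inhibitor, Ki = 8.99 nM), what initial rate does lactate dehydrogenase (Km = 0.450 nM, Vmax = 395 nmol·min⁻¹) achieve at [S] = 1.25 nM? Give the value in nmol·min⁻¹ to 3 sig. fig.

167 nmol·min⁻¹

α = 1 + [I]/Ki = 1 + 6.65/8.99 = 1.740.
For a noncompetitive inhibitor, Vmax is reduced to Vmax/α while Km is unchanged: Km,app = 0.450 nM, Vmax,app = 227 nmol·min⁻¹.
v = Vmax,app·[S]/(Km,app + [S]) = 227 × 1.25/(0.450 + 1.25) = 167 nmol·min⁻¹.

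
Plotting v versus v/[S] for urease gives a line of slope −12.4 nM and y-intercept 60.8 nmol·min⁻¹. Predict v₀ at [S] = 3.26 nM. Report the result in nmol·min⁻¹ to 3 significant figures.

12.7 nmol·min⁻¹

In the Eadie–Hofstee form v = Vmax − Km·(v/[S]), the slope is −Km and the intercept is Vmax, so Km = 12.4 nM and Vmax = 60.8 nmol·min⁻¹.
v = 60.8 × 3.26/(12.4 + 3.26) = 12.7 nmol·min⁻¹.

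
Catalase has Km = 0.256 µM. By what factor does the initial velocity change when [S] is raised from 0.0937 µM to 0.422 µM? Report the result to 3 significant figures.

2.32

The fractional saturations are [S]/(Km+[S]) = 0.0937/0.3497 = 0.2679 and 0.422/0.6780 = 0.6224.
v₂/v₁ is just their ratio: 0.6224/0.2679 = 2.32.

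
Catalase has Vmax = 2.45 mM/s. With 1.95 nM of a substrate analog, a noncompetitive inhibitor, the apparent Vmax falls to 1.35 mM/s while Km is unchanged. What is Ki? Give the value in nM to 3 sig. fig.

Noncompetitive: Vmax,app = Vmax/α with α = 1 + [I]/Ki.
α = Vmax/Vmax,app = 2.45/1.35 = 1.815.
Ki = [I]/(α − 1) = 1.95/0.8148 = 2.39 nM.

2.39 nM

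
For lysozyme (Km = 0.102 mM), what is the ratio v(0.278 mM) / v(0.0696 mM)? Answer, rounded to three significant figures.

The fractional saturations are [S]/(Km+[S]) = 0.0696/0.1716 = 0.4056 and 0.278/0.3800 = 0.7316.
v₂/v₁ is just their ratio: 0.7316/0.4056 = 1.80.

1.80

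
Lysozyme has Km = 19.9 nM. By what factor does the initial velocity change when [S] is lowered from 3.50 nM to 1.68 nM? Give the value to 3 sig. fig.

0.520

The fractional saturations are [S]/(Km+[S]) = 3.50/23.40 = 0.1496 and 1.68/21.58 = 0.07785.
v₂/v₁ is just their ratio: 0.07785/0.1496 = 0.520.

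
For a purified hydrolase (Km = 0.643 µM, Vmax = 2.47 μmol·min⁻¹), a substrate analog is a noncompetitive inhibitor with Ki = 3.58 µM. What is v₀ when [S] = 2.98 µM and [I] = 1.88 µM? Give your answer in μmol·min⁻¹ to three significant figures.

1.33 μmol·min⁻¹

α = 1 + [I]/Ki = 1 + 1.88/3.58 = 1.525.
For a noncompetitive inhibitor, Vmax is reduced to Vmax/α while Km is unchanged: Km,app = 0.643 µM, Vmax,app = 1.62 μmol·min⁻¹.
v = Vmax,app·[S]/(Km,app + [S]) = 1.62 × 2.98/(0.643 + 2.98) = 1.33 μmol·min⁻¹.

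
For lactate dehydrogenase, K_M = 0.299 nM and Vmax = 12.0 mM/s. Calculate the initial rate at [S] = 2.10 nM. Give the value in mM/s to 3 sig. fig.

10.5 mM/s

[S]/(Km+[S]) = 2.10/2.399 = 0.8754, the fractional saturation.
v = 0.8754 × Vmax = 0.8754 × 12.0 = 10.5 mM/s.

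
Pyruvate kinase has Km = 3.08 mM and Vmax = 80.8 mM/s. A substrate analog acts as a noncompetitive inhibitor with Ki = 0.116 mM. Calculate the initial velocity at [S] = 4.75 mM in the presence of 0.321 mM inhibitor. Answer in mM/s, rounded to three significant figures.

With α = 1 + [I]/Ki = 1 + 0.321/0.116 = 3.767, the noncompetitive rate law is v = (Vmax/α)·[S] / (Km + [S]).
v = (80.8/3.767)×4.75 / (3.08 + 4.75) = 101.9/7.830 = 13.0 mM/s.

13.0 mM/s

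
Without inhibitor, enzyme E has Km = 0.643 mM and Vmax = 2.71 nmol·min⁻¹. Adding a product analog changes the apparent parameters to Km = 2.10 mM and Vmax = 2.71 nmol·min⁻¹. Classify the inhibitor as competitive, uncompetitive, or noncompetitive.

competitive

Km increases (0.643 → 2.10 mM) while Vmax is unchanged — the hallmark of competitive inhibition.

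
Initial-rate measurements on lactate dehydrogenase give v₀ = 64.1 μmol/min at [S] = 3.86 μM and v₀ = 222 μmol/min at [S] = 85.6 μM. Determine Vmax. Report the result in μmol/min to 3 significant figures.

251 μmol/min

From v = Vmax[S]/(Km+[S]), each point gives Vmax = v(Km+[S])/[S].
Equating: 64.1(Km+3.86)/3.86 = 222(Km+85.6)/85.6.
16.61·Km + 64.1 = 2.593·Km + 222, so (16.61 − 2.593)·Km = 222 − 64.1.
Km = 157.9/14.01 = 11.3 μM; then Vmax = 64.1(11.3+3.86)/3.86 = 251 μmol/min.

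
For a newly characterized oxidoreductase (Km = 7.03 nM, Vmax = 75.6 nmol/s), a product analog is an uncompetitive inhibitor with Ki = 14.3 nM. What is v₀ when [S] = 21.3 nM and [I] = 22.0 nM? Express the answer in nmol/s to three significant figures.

26.4 nmol/s

With α = 1 + [I]/Ki = 1 + 22.0/14.3 = 2.538, the uncompetitive rate law is v = (Vmax/α)·[S] / (Km/α + [S]).
v = (75.6/2.538)×21.3 / (7.03/2.538 + 21.3) = 634.4/24.07 = 26.4 nmol/s.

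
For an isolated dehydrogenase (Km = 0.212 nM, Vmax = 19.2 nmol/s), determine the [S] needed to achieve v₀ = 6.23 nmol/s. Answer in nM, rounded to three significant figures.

The required fractional saturation is v/Vmax = 6.23/19.2 = 0.3245.
Then [S]/(Km+[S]) = 0.3245 ⇒ [S] = 0.212 × 0.3245/(1 − 0.3245) = 0.102 nM.

0.102 nM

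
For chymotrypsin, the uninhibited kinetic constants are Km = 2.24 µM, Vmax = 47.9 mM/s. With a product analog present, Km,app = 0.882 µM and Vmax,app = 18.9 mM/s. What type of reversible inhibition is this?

uncompetitive

Both Km and Vmax decrease by the same factor (~2.54-fold) — characteristic of uncompetitive inhibition.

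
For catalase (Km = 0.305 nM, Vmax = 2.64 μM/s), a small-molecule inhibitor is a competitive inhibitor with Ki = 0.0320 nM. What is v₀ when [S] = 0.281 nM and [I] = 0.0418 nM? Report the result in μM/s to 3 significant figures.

0.754 μM/s

α = 1 + [I]/Ki = 1 + 0.0418/0.0320 = 2.306.
For a competitive inhibitor, Vmax is unchanged and the apparent Km becomes α·Km: Km,app = 0.703 nM, Vmax,app = 2.64 μM/s.
v = Vmax,app·[S]/(Km,app + [S]) = 2.64 × 0.281/(0.703 + 0.281) = 0.754 μM/s.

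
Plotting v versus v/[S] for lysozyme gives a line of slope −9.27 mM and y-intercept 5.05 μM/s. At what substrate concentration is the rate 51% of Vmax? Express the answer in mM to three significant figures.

The Eadie–Hofstee slope gives Km = 9.27 mM (slope = −Km).
v/Vmax = [S]/(Km+[S]) = 0.51 ⇒ [S] = Km·0.51/(1−0.51) = 9.27 × 1.041 = 9.65 mM.

9.65 mM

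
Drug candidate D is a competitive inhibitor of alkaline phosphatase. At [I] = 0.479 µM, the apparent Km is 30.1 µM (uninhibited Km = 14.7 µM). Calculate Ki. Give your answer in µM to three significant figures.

0.457 µM

Competitive: Km,app = α·Km with α = 1 + [I]/Ki.
α = Km,app/Km = 30.1/14.7 = 2.048.
Ki = [I]/(α − 1) = 0.479/1.048 = 0.457 µM.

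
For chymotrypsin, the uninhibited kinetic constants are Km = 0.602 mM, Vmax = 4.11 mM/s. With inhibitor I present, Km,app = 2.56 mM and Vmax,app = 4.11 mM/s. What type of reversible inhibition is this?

Km increases (0.602 → 2.56 mM) while Vmax is unchanged — the hallmark of competitive inhibition.

competitive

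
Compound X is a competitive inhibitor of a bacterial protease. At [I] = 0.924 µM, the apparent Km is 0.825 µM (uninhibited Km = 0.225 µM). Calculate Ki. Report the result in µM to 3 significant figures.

0.347 µM

Competitive: Km,app = α·Km with α = 1 + [I]/Ki.
α = Km,app/Km = 0.825/0.225 = 3.667.
Since α = 1 + [I]/Ki, [I]/Ki = 3.667 − 1 = 2.667 and Ki = 0.924/2.667 = 0.347 µM.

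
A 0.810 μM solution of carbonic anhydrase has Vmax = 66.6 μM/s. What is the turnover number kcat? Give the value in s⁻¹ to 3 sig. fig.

kcat = Vmax/[E]total = 66.6 μM/s / 0.810 μM = 82.2 s⁻¹.

82.2 s⁻¹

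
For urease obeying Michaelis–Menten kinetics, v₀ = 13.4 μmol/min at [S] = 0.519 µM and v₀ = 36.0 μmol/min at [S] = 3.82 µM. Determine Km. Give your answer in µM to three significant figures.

1.38 µM

From v = Vmax[S]/(Km+[S]), each point gives Vmax = v(Km+[S])/[S].
Equating: 13.4(Km+0.519)/0.519 = 36.0(Km+3.82)/3.82.
25.82·Km + 13.4 = 9.424·Km + 36.0, so (25.82 − 9.424)·Km = 36.0 − 13.4.
Km = 22.60/16.39 = 1.38 µM; then Vmax = 13.4(1.38+0.519)/0.519 = 49.0 μmol/min.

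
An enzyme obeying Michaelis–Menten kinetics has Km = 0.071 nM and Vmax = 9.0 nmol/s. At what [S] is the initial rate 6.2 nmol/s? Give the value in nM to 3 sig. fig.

Rearranging v = Vmax[S]/(Km+[S]) gives [S] = Km·v/(Vmax − v).
[S] = 0.071 × 6.2 / (9.0 − 6.2) = 0.4402/2.800 = 0.157 nM.

0.157 nM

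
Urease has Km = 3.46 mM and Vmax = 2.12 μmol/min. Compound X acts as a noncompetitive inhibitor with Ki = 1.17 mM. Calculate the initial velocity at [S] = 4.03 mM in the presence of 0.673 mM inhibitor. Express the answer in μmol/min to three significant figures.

0.724 μmol/min

α = 1 + [I]/Ki = 1 + 0.673/1.17 = 1.575.
For a noncompetitive inhibitor, Vmax is reduced to Vmax/α while Km is unchanged: Km,app = 3.46 mM, Vmax,app = 1.35 μmol/min.
v = Vmax,app·[S]/(Km,app + [S]) = 1.35 × 4.03/(3.46 + 4.03) = 0.724 μmol/min.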